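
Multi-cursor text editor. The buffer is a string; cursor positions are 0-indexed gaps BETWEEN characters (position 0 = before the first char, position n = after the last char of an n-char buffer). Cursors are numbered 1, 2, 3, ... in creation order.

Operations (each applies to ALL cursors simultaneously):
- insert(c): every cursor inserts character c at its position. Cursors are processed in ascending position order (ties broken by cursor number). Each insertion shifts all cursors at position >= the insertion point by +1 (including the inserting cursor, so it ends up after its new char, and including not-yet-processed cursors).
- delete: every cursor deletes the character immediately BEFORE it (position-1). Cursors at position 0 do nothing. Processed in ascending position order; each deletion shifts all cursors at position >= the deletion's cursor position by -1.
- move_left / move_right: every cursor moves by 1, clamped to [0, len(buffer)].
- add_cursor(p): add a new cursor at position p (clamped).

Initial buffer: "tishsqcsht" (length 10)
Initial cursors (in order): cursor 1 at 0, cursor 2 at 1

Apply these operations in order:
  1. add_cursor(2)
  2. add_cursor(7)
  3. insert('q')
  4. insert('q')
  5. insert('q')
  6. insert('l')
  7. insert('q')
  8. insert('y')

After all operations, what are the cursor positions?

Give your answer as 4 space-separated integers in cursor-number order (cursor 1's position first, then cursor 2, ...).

After op 1 (add_cursor(2)): buffer="tishsqcsht" (len 10), cursors c1@0 c2@1 c3@2, authorship ..........
After op 2 (add_cursor(7)): buffer="tishsqcsht" (len 10), cursors c1@0 c2@1 c3@2 c4@7, authorship ..........
After op 3 (insert('q')): buffer="qtqiqshsqcqsht" (len 14), cursors c1@1 c2@3 c3@5 c4@11, authorship 1.2.3.....4...
After op 4 (insert('q')): buffer="qqtqqiqqshsqcqqsht" (len 18), cursors c1@2 c2@5 c3@8 c4@15, authorship 11.22.33.....44...
After op 5 (insert('q')): buffer="qqqtqqqiqqqshsqcqqqsht" (len 22), cursors c1@3 c2@7 c3@11 c4@19, authorship 111.222.333.....444...
After op 6 (insert('l')): buffer="qqqltqqqliqqqlshsqcqqqlsht" (len 26), cursors c1@4 c2@9 c3@14 c4@23, authorship 1111.2222.3333.....4444...
After op 7 (insert('q')): buffer="qqqlqtqqqlqiqqqlqshsqcqqqlqsht" (len 30), cursors c1@5 c2@11 c3@17 c4@27, authorship 11111.22222.33333.....44444...
After op 8 (insert('y')): buffer="qqqlqytqqqlqyiqqqlqyshsqcqqqlqysht" (len 34), cursors c1@6 c2@13 c3@20 c4@31, authorship 111111.222222.333333.....444444...

Answer: 6 13 20 31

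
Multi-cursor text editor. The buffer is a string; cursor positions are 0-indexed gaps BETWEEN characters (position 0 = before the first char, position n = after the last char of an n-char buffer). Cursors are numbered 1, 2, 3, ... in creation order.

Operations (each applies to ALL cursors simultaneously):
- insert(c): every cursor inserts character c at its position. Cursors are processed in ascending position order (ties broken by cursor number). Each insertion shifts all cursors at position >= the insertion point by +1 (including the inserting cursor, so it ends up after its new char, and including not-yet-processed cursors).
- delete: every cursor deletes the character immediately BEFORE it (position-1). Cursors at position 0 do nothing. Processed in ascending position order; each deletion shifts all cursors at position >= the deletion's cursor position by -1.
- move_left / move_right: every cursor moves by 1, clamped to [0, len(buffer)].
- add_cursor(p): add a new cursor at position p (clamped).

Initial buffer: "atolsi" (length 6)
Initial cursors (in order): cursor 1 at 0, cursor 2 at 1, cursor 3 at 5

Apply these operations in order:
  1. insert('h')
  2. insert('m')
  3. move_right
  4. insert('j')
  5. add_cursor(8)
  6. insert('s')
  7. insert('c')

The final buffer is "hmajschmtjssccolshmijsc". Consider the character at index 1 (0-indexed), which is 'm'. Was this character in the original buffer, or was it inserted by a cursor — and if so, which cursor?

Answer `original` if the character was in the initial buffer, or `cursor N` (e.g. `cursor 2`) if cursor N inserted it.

After op 1 (insert('h')): buffer="hahtolshi" (len 9), cursors c1@1 c2@3 c3@8, authorship 1.2....3.
After op 2 (insert('m')): buffer="hmahmtolshmi" (len 12), cursors c1@2 c2@5 c3@11, authorship 11.22....33.
After op 3 (move_right): buffer="hmahmtolshmi" (len 12), cursors c1@3 c2@6 c3@12, authorship 11.22....33.
After op 4 (insert('j')): buffer="hmajhmtjolshmij" (len 15), cursors c1@4 c2@8 c3@15, authorship 11.122.2...33.3
After op 5 (add_cursor(8)): buffer="hmajhmtjolshmij" (len 15), cursors c1@4 c2@8 c4@8 c3@15, authorship 11.122.2...33.3
After op 6 (insert('s')): buffer="hmajshmtjssolshmijs" (len 19), cursors c1@5 c2@11 c4@11 c3@19, authorship 11.1122.224...33.33
After op 7 (insert('c')): buffer="hmajschmtjssccolshmijsc" (len 23), cursors c1@6 c2@14 c4@14 c3@23, authorship 11.11122.22424...33.333
Authorship (.=original, N=cursor N): 1 1 . 1 1 1 2 2 . 2 2 4 2 4 . . . 3 3 . 3 3 3
Index 1: author = 1

Answer: cursor 1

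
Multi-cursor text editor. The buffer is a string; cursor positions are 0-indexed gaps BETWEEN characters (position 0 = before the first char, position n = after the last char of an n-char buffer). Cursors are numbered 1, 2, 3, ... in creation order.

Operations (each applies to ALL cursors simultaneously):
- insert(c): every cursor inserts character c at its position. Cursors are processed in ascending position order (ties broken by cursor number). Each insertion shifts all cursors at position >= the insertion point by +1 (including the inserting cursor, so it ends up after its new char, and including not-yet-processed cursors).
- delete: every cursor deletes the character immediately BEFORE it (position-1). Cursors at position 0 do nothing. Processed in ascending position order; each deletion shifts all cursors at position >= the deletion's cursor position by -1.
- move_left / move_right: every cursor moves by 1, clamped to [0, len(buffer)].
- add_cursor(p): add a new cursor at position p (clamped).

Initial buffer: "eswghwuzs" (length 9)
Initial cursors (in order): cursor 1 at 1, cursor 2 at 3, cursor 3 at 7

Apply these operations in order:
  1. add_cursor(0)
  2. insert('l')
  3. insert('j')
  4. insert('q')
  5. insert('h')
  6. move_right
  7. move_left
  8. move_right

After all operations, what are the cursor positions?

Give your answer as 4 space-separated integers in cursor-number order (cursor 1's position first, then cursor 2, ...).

Answer: 10 16 24 5

Derivation:
After op 1 (add_cursor(0)): buffer="eswghwuzs" (len 9), cursors c4@0 c1@1 c2@3 c3@7, authorship .........
After op 2 (insert('l')): buffer="lelswlghwulzs" (len 13), cursors c4@1 c1@3 c2@6 c3@11, authorship 4.1..2....3..
After op 3 (insert('j')): buffer="ljeljswljghwuljzs" (len 17), cursors c4@2 c1@5 c2@9 c3@15, authorship 44.11..22....33..
After op 4 (insert('q')): buffer="ljqeljqswljqghwuljqzs" (len 21), cursors c4@3 c1@7 c2@12 c3@19, authorship 444.111..222....333..
After op 5 (insert('h')): buffer="ljqheljqhswljqhghwuljqhzs" (len 25), cursors c4@4 c1@9 c2@15 c3@23, authorship 4444.1111..2222....3333..
After op 6 (move_right): buffer="ljqheljqhswljqhghwuljqhzs" (len 25), cursors c4@5 c1@10 c2@16 c3@24, authorship 4444.1111..2222....3333..
After op 7 (move_left): buffer="ljqheljqhswljqhghwuljqhzs" (len 25), cursors c4@4 c1@9 c2@15 c3@23, authorship 4444.1111..2222....3333..
After op 8 (move_right): buffer="ljqheljqhswljqhghwuljqhzs" (len 25), cursors c4@5 c1@10 c2@16 c3@24, authorship 4444.1111..2222....3333..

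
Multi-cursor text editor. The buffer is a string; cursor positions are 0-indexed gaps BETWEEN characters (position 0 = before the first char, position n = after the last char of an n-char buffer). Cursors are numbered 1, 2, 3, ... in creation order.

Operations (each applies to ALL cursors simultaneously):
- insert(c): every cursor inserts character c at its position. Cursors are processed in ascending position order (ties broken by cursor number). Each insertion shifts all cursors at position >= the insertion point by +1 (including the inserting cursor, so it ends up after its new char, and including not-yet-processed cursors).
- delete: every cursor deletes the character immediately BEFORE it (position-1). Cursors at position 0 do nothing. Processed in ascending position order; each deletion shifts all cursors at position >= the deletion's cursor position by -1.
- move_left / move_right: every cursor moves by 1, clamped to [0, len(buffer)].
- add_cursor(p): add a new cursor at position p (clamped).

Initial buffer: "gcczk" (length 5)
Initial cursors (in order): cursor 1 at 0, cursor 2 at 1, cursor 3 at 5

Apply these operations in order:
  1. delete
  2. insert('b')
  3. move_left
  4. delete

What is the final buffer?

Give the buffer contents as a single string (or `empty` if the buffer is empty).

After op 1 (delete): buffer="ccz" (len 3), cursors c1@0 c2@0 c3@3, authorship ...
After op 2 (insert('b')): buffer="bbcczb" (len 6), cursors c1@2 c2@2 c3@6, authorship 12...3
After op 3 (move_left): buffer="bbcczb" (len 6), cursors c1@1 c2@1 c3@5, authorship 12...3
After op 4 (delete): buffer="bccb" (len 4), cursors c1@0 c2@0 c3@3, authorship 2..3

Answer: bccb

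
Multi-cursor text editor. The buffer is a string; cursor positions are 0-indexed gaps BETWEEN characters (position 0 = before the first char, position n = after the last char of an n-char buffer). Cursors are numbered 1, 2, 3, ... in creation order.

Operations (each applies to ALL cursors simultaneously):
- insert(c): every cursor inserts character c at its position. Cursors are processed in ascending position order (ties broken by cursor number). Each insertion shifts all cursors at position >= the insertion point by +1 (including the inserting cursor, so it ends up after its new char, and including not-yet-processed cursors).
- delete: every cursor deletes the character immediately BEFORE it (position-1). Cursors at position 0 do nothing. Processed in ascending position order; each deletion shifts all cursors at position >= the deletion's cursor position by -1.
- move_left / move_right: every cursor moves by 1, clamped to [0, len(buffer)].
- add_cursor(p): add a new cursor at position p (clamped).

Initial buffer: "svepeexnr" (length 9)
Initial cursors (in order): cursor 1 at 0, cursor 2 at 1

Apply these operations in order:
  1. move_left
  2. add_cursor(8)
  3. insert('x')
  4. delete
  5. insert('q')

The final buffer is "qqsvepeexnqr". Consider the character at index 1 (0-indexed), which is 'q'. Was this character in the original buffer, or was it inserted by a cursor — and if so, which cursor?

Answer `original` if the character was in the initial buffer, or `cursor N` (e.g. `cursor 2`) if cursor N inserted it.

After op 1 (move_left): buffer="svepeexnr" (len 9), cursors c1@0 c2@0, authorship .........
After op 2 (add_cursor(8)): buffer="svepeexnr" (len 9), cursors c1@0 c2@0 c3@8, authorship .........
After op 3 (insert('x')): buffer="xxsvepeexnxr" (len 12), cursors c1@2 c2@2 c3@11, authorship 12........3.
After op 4 (delete): buffer="svepeexnr" (len 9), cursors c1@0 c2@0 c3@8, authorship .........
After op 5 (insert('q')): buffer="qqsvepeexnqr" (len 12), cursors c1@2 c2@2 c3@11, authorship 12........3.
Authorship (.=original, N=cursor N): 1 2 . . . . . . . . 3 .
Index 1: author = 2

Answer: cursor 2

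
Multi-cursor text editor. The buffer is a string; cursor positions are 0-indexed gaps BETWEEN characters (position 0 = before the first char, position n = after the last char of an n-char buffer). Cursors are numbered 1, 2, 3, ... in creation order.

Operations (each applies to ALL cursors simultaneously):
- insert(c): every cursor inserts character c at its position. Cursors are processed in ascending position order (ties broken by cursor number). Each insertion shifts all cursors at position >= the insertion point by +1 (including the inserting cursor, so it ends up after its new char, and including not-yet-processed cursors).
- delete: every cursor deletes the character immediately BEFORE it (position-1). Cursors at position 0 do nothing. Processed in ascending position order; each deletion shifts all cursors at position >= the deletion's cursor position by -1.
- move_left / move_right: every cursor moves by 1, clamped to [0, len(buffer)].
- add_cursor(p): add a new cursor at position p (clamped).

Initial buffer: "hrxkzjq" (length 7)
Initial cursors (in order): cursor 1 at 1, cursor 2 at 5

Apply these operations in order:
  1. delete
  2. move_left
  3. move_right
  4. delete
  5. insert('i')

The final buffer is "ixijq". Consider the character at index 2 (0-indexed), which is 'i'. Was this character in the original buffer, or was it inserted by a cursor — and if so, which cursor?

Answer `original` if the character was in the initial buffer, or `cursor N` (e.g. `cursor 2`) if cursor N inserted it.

After op 1 (delete): buffer="rxkjq" (len 5), cursors c1@0 c2@3, authorship .....
After op 2 (move_left): buffer="rxkjq" (len 5), cursors c1@0 c2@2, authorship .....
After op 3 (move_right): buffer="rxkjq" (len 5), cursors c1@1 c2@3, authorship .....
After op 4 (delete): buffer="xjq" (len 3), cursors c1@0 c2@1, authorship ...
After op 5 (insert('i')): buffer="ixijq" (len 5), cursors c1@1 c2@3, authorship 1.2..
Authorship (.=original, N=cursor N): 1 . 2 . .
Index 2: author = 2

Answer: cursor 2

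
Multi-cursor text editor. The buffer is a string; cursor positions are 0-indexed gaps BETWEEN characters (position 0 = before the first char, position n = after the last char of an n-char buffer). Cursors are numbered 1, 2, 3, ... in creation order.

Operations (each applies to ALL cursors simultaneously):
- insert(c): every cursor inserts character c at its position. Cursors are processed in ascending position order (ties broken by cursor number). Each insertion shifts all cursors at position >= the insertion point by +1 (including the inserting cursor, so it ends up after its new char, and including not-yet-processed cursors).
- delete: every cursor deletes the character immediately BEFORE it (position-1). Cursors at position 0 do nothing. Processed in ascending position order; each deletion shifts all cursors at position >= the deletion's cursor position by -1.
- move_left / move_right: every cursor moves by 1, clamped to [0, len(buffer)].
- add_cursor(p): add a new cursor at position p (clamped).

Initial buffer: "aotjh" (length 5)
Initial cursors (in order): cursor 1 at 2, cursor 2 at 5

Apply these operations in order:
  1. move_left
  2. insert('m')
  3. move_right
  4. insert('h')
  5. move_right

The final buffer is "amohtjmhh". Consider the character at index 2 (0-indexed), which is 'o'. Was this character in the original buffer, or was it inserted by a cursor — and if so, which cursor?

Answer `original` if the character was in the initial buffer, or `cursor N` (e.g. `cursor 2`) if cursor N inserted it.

After op 1 (move_left): buffer="aotjh" (len 5), cursors c1@1 c2@4, authorship .....
After op 2 (insert('m')): buffer="amotjmh" (len 7), cursors c1@2 c2@6, authorship .1...2.
After op 3 (move_right): buffer="amotjmh" (len 7), cursors c1@3 c2@7, authorship .1...2.
After op 4 (insert('h')): buffer="amohtjmhh" (len 9), cursors c1@4 c2@9, authorship .1.1..2.2
After op 5 (move_right): buffer="amohtjmhh" (len 9), cursors c1@5 c2@9, authorship .1.1..2.2
Authorship (.=original, N=cursor N): . 1 . 1 . . 2 . 2
Index 2: author = original

Answer: original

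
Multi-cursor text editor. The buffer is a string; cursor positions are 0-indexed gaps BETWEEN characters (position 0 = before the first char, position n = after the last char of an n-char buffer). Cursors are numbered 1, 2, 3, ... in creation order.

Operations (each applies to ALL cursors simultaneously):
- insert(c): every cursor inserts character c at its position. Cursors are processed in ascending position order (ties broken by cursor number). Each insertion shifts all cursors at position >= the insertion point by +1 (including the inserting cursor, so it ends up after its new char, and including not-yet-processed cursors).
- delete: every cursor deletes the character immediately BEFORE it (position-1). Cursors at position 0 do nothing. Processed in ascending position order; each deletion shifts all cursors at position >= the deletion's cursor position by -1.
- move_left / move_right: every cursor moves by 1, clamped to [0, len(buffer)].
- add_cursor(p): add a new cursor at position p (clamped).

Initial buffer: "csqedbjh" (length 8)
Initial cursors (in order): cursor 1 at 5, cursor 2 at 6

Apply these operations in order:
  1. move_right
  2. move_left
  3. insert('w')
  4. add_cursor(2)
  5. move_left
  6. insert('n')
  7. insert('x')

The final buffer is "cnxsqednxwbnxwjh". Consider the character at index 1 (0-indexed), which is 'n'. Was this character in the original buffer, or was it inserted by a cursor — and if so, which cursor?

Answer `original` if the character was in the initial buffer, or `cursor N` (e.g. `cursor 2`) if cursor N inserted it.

After op 1 (move_right): buffer="csqedbjh" (len 8), cursors c1@6 c2@7, authorship ........
After op 2 (move_left): buffer="csqedbjh" (len 8), cursors c1@5 c2@6, authorship ........
After op 3 (insert('w')): buffer="csqedwbwjh" (len 10), cursors c1@6 c2@8, authorship .....1.2..
After op 4 (add_cursor(2)): buffer="csqedwbwjh" (len 10), cursors c3@2 c1@6 c2@8, authorship .....1.2..
After op 5 (move_left): buffer="csqedwbwjh" (len 10), cursors c3@1 c1@5 c2@7, authorship .....1.2..
After op 6 (insert('n')): buffer="cnsqednwbnwjh" (len 13), cursors c3@2 c1@7 c2@10, authorship .3....11.22..
After op 7 (insert('x')): buffer="cnxsqednxwbnxwjh" (len 16), cursors c3@3 c1@9 c2@13, authorship .33....111.222..
Authorship (.=original, N=cursor N): . 3 3 . . . . 1 1 1 . 2 2 2 . .
Index 1: author = 3

Answer: cursor 3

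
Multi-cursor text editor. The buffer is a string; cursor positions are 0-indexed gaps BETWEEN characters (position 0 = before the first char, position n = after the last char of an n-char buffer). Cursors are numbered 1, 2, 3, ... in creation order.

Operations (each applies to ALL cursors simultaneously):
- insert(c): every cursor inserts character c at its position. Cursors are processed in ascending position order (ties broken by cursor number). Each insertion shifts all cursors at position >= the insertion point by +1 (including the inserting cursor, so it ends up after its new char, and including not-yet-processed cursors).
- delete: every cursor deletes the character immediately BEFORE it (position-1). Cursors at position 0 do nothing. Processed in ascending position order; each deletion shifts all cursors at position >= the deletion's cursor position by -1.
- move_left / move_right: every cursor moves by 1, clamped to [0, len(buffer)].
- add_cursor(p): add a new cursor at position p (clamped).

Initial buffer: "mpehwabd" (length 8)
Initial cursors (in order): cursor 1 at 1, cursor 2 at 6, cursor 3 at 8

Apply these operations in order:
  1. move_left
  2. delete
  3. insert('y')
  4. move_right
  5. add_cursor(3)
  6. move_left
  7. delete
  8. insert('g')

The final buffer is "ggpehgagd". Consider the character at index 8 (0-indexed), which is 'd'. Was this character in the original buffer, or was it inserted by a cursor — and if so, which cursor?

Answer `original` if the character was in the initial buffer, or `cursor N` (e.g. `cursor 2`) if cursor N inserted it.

After op 1 (move_left): buffer="mpehwabd" (len 8), cursors c1@0 c2@5 c3@7, authorship ........
After op 2 (delete): buffer="mpehad" (len 6), cursors c1@0 c2@4 c3@5, authorship ......
After op 3 (insert('y')): buffer="ympehyayd" (len 9), cursors c1@1 c2@6 c3@8, authorship 1....2.3.
After op 4 (move_right): buffer="ympehyayd" (len 9), cursors c1@2 c2@7 c3@9, authorship 1....2.3.
After op 5 (add_cursor(3)): buffer="ympehyayd" (len 9), cursors c1@2 c4@3 c2@7 c3@9, authorship 1....2.3.
After op 6 (move_left): buffer="ympehyayd" (len 9), cursors c1@1 c4@2 c2@6 c3@8, authorship 1....2.3.
After op 7 (delete): buffer="pehad" (len 5), cursors c1@0 c4@0 c2@3 c3@4, authorship .....
After op 8 (insert('g')): buffer="ggpehgagd" (len 9), cursors c1@2 c4@2 c2@6 c3@8, authorship 14...2.3.
Authorship (.=original, N=cursor N): 1 4 . . . 2 . 3 .
Index 8: author = original

Answer: original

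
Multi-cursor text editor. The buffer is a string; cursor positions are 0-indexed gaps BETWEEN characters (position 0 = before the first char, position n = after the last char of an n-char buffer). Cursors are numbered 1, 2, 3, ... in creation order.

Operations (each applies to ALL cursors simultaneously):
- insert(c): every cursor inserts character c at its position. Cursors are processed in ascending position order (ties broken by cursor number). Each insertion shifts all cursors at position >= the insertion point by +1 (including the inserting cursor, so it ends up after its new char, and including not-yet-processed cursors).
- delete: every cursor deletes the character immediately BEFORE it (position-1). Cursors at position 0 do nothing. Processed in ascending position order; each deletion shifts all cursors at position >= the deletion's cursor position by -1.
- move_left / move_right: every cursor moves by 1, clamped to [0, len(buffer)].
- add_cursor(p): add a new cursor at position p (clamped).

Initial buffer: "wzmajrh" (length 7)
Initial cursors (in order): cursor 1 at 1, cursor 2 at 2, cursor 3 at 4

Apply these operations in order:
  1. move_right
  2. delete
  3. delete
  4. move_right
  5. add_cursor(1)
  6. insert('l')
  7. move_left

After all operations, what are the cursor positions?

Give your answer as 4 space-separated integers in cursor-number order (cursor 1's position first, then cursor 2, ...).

Answer: 4 4 4 4

Derivation:
After op 1 (move_right): buffer="wzmajrh" (len 7), cursors c1@2 c2@3 c3@5, authorship .......
After op 2 (delete): buffer="warh" (len 4), cursors c1@1 c2@1 c3@2, authorship ....
After op 3 (delete): buffer="rh" (len 2), cursors c1@0 c2@0 c3@0, authorship ..
After op 4 (move_right): buffer="rh" (len 2), cursors c1@1 c2@1 c3@1, authorship ..
After op 5 (add_cursor(1)): buffer="rh" (len 2), cursors c1@1 c2@1 c3@1 c4@1, authorship ..
After op 6 (insert('l')): buffer="rllllh" (len 6), cursors c1@5 c2@5 c3@5 c4@5, authorship .1234.
After op 7 (move_left): buffer="rllllh" (len 6), cursors c1@4 c2@4 c3@4 c4@4, authorship .1234.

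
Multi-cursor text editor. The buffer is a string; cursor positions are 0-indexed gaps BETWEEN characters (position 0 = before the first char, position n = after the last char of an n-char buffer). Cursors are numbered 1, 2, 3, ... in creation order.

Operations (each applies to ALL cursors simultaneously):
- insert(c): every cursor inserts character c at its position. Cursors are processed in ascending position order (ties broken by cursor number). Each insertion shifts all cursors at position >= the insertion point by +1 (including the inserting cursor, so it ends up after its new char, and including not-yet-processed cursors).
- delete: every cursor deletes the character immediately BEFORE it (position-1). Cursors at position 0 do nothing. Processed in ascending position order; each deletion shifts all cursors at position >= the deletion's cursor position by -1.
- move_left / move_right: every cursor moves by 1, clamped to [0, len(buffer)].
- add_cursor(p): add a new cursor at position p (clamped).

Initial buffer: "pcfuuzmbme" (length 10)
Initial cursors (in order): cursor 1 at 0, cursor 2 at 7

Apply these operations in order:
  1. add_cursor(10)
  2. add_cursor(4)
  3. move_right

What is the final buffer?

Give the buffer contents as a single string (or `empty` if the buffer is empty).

Answer: pcfuuzmbme

Derivation:
After op 1 (add_cursor(10)): buffer="pcfuuzmbme" (len 10), cursors c1@0 c2@7 c3@10, authorship ..........
After op 2 (add_cursor(4)): buffer="pcfuuzmbme" (len 10), cursors c1@0 c4@4 c2@7 c3@10, authorship ..........
After op 3 (move_right): buffer="pcfuuzmbme" (len 10), cursors c1@1 c4@5 c2@8 c3@10, authorship ..........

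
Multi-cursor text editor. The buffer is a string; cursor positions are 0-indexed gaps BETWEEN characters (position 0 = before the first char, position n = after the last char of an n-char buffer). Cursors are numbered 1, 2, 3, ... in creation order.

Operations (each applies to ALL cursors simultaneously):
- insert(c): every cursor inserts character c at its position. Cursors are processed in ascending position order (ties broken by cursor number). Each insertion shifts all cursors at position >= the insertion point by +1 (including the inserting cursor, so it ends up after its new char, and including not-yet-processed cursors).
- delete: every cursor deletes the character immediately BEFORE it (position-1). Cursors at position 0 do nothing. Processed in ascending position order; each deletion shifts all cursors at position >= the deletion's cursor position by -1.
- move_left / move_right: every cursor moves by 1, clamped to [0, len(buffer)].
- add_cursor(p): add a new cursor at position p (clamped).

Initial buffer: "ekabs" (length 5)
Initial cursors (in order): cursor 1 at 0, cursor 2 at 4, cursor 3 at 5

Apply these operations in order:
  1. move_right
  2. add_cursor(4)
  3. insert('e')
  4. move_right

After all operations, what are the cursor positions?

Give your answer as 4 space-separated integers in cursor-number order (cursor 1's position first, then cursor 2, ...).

Answer: 3 9 9 7

Derivation:
After op 1 (move_right): buffer="ekabs" (len 5), cursors c1@1 c2@5 c3@5, authorship .....
After op 2 (add_cursor(4)): buffer="ekabs" (len 5), cursors c1@1 c4@4 c2@5 c3@5, authorship .....
After op 3 (insert('e')): buffer="eekabesee" (len 9), cursors c1@2 c4@6 c2@9 c3@9, authorship .1...4.23
After op 4 (move_right): buffer="eekabesee" (len 9), cursors c1@3 c4@7 c2@9 c3@9, authorship .1...4.23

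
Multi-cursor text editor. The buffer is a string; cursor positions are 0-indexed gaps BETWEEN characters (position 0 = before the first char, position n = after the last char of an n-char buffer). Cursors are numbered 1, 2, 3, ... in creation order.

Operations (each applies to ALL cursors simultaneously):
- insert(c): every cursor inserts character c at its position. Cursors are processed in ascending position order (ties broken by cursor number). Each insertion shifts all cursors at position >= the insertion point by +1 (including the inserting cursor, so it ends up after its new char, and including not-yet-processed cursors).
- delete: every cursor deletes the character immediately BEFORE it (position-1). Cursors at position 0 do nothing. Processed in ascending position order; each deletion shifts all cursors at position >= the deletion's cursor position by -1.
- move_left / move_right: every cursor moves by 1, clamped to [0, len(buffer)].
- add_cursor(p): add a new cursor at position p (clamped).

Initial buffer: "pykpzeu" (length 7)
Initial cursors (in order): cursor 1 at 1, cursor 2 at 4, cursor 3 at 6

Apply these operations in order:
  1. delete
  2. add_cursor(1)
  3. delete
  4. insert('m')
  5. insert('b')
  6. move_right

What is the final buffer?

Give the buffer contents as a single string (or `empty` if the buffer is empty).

Answer: mmmmbbbbu

Derivation:
After op 1 (delete): buffer="ykzu" (len 4), cursors c1@0 c2@2 c3@3, authorship ....
After op 2 (add_cursor(1)): buffer="ykzu" (len 4), cursors c1@0 c4@1 c2@2 c3@3, authorship ....
After op 3 (delete): buffer="u" (len 1), cursors c1@0 c2@0 c3@0 c4@0, authorship .
After op 4 (insert('m')): buffer="mmmmu" (len 5), cursors c1@4 c2@4 c3@4 c4@4, authorship 1234.
After op 5 (insert('b')): buffer="mmmmbbbbu" (len 9), cursors c1@8 c2@8 c3@8 c4@8, authorship 12341234.
After op 6 (move_right): buffer="mmmmbbbbu" (len 9), cursors c1@9 c2@9 c3@9 c4@9, authorship 12341234.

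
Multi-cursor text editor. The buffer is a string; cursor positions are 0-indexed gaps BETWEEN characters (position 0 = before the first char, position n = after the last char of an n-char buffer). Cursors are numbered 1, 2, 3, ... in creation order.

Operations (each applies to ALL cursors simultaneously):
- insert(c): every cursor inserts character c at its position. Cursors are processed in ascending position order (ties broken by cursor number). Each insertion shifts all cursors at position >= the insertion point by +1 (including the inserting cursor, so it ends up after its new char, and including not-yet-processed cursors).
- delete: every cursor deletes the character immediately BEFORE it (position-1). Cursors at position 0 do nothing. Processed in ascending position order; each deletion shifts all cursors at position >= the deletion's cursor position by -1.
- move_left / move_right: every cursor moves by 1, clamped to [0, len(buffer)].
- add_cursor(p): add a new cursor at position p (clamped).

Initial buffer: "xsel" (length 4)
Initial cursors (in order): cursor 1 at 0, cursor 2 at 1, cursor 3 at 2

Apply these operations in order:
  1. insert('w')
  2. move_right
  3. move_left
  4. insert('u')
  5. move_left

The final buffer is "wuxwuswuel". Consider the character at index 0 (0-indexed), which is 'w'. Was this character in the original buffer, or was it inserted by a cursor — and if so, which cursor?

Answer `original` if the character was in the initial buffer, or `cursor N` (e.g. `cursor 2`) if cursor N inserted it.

Answer: cursor 1

Derivation:
After op 1 (insert('w')): buffer="wxwswel" (len 7), cursors c1@1 c2@3 c3@5, authorship 1.2.3..
After op 2 (move_right): buffer="wxwswel" (len 7), cursors c1@2 c2@4 c3@6, authorship 1.2.3..
After op 3 (move_left): buffer="wxwswel" (len 7), cursors c1@1 c2@3 c3@5, authorship 1.2.3..
After op 4 (insert('u')): buffer="wuxwuswuel" (len 10), cursors c1@2 c2@5 c3@8, authorship 11.22.33..
After op 5 (move_left): buffer="wuxwuswuel" (len 10), cursors c1@1 c2@4 c3@7, authorship 11.22.33..
Authorship (.=original, N=cursor N): 1 1 . 2 2 . 3 3 . .
Index 0: author = 1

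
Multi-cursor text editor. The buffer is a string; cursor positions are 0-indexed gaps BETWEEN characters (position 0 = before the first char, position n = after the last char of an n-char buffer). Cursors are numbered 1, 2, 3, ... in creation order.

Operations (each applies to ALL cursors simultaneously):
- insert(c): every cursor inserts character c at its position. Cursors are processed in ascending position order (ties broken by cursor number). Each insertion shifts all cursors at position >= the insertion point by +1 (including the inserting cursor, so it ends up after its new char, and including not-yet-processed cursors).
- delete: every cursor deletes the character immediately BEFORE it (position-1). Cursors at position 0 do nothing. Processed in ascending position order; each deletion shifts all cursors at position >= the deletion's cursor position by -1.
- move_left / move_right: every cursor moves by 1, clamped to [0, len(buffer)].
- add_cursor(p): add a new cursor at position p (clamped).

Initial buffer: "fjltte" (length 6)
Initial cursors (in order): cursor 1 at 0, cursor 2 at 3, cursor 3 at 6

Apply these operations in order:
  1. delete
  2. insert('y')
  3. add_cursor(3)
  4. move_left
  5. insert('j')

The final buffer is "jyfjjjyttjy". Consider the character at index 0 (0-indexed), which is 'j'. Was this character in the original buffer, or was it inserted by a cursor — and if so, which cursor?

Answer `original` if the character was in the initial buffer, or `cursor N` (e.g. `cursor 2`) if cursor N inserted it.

Answer: cursor 1

Derivation:
After op 1 (delete): buffer="fjtt" (len 4), cursors c1@0 c2@2 c3@4, authorship ....
After op 2 (insert('y')): buffer="yfjytty" (len 7), cursors c1@1 c2@4 c3@7, authorship 1..2..3
After op 3 (add_cursor(3)): buffer="yfjytty" (len 7), cursors c1@1 c4@3 c2@4 c3@7, authorship 1..2..3
After op 4 (move_left): buffer="yfjytty" (len 7), cursors c1@0 c4@2 c2@3 c3@6, authorship 1..2..3
After op 5 (insert('j')): buffer="jyfjjjyttjy" (len 11), cursors c1@1 c4@4 c2@6 c3@10, authorship 11.4.22..33
Authorship (.=original, N=cursor N): 1 1 . 4 . 2 2 . . 3 3
Index 0: author = 1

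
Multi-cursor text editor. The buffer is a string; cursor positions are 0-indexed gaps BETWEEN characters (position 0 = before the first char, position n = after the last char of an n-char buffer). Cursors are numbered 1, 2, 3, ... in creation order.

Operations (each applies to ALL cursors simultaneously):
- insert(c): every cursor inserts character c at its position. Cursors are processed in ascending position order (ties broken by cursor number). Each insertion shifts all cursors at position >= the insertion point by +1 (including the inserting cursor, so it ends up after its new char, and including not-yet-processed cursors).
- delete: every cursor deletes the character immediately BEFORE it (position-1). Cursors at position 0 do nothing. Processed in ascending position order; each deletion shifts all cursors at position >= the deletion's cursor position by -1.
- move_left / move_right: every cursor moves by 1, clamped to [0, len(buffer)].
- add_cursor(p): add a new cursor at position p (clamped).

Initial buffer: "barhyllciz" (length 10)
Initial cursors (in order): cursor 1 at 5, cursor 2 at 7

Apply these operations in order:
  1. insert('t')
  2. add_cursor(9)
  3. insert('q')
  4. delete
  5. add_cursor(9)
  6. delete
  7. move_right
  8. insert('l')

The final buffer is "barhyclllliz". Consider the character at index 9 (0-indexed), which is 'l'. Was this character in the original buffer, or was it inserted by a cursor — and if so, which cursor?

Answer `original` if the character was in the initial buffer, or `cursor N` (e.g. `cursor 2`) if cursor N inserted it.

After op 1 (insert('t')): buffer="barhytlltciz" (len 12), cursors c1@6 c2@9, authorship .....1..2...
After op 2 (add_cursor(9)): buffer="barhytlltciz" (len 12), cursors c1@6 c2@9 c3@9, authorship .....1..2...
After op 3 (insert('q')): buffer="barhytqlltqqciz" (len 15), cursors c1@7 c2@12 c3@12, authorship .....11..223...
After op 4 (delete): buffer="barhytlltciz" (len 12), cursors c1@6 c2@9 c3@9, authorship .....1..2...
After op 5 (add_cursor(9)): buffer="barhytlltciz" (len 12), cursors c1@6 c2@9 c3@9 c4@9, authorship .....1..2...
After op 6 (delete): buffer="barhyciz" (len 8), cursors c1@5 c2@5 c3@5 c4@5, authorship ........
After op 7 (move_right): buffer="barhyciz" (len 8), cursors c1@6 c2@6 c3@6 c4@6, authorship ........
After op 8 (insert('l')): buffer="barhyclllliz" (len 12), cursors c1@10 c2@10 c3@10 c4@10, authorship ......1234..
Authorship (.=original, N=cursor N): . . . . . . 1 2 3 4 . .
Index 9: author = 4

Answer: cursor 4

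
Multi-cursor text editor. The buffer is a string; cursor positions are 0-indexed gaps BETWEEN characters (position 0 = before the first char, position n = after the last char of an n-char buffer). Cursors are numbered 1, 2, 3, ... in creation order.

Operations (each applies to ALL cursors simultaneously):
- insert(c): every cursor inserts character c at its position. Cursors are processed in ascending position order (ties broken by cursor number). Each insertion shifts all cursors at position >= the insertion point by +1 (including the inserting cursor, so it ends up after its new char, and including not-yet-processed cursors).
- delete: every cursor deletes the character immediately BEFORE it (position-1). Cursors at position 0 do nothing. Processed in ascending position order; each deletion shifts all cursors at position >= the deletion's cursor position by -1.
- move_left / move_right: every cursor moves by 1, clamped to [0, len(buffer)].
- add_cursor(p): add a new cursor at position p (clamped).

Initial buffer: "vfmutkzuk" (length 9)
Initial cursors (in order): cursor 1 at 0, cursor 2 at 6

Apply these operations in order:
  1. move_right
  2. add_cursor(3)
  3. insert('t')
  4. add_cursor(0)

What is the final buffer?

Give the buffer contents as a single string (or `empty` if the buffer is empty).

Answer: vtfmtutkztuk

Derivation:
After op 1 (move_right): buffer="vfmutkzuk" (len 9), cursors c1@1 c2@7, authorship .........
After op 2 (add_cursor(3)): buffer="vfmutkzuk" (len 9), cursors c1@1 c3@3 c2@7, authorship .........
After op 3 (insert('t')): buffer="vtfmtutkztuk" (len 12), cursors c1@2 c3@5 c2@10, authorship .1..3....2..
After op 4 (add_cursor(0)): buffer="vtfmtutkztuk" (len 12), cursors c4@0 c1@2 c3@5 c2@10, authorship .1..3....2..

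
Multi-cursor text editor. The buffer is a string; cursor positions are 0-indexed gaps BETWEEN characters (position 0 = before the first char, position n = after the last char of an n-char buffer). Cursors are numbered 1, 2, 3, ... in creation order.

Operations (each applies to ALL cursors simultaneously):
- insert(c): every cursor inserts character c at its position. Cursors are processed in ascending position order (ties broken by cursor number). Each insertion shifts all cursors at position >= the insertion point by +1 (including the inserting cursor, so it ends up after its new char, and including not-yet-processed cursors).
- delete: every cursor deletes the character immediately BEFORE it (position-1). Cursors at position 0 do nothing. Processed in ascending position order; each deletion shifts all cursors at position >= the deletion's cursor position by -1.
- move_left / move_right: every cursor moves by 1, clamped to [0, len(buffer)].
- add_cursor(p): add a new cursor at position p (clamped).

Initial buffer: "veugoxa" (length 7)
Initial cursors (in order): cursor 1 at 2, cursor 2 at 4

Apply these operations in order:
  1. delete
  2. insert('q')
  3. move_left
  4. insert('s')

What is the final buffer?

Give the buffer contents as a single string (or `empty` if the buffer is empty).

After op 1 (delete): buffer="vuoxa" (len 5), cursors c1@1 c2@2, authorship .....
After op 2 (insert('q')): buffer="vquqoxa" (len 7), cursors c1@2 c2@4, authorship .1.2...
After op 3 (move_left): buffer="vquqoxa" (len 7), cursors c1@1 c2@3, authorship .1.2...
After op 4 (insert('s')): buffer="vsqusqoxa" (len 9), cursors c1@2 c2@5, authorship .11.22...

Answer: vsqusqoxa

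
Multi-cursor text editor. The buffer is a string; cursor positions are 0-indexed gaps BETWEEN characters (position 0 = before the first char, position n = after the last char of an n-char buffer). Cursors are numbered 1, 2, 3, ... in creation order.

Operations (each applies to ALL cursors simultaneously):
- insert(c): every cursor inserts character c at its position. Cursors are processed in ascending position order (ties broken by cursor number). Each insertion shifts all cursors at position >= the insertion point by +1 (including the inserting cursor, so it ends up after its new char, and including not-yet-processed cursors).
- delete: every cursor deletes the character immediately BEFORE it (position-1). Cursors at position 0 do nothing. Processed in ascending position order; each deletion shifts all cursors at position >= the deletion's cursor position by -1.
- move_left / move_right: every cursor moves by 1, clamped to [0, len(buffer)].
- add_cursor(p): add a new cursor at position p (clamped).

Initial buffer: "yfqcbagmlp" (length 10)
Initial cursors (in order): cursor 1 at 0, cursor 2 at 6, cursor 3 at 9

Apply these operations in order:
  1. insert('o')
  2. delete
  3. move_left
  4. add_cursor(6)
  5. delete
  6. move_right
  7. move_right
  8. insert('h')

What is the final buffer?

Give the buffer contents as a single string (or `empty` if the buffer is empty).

After op 1 (insert('o')): buffer="oyfqcbaogmlop" (len 13), cursors c1@1 c2@8 c3@12, authorship 1......2...3.
After op 2 (delete): buffer="yfqcbagmlp" (len 10), cursors c1@0 c2@6 c3@9, authorship ..........
After op 3 (move_left): buffer="yfqcbagmlp" (len 10), cursors c1@0 c2@5 c3@8, authorship ..........
After op 4 (add_cursor(6)): buffer="yfqcbagmlp" (len 10), cursors c1@0 c2@5 c4@6 c3@8, authorship ..........
After op 5 (delete): buffer="yfqcglp" (len 7), cursors c1@0 c2@4 c4@4 c3@5, authorship .......
After op 6 (move_right): buffer="yfqcglp" (len 7), cursors c1@1 c2@5 c4@5 c3@6, authorship .......
After op 7 (move_right): buffer="yfqcglp" (len 7), cursors c1@2 c2@6 c4@6 c3@7, authorship .......
After op 8 (insert('h')): buffer="yfhqcglhhph" (len 11), cursors c1@3 c2@9 c4@9 c3@11, authorship ..1....24.3

Answer: yfhqcglhhph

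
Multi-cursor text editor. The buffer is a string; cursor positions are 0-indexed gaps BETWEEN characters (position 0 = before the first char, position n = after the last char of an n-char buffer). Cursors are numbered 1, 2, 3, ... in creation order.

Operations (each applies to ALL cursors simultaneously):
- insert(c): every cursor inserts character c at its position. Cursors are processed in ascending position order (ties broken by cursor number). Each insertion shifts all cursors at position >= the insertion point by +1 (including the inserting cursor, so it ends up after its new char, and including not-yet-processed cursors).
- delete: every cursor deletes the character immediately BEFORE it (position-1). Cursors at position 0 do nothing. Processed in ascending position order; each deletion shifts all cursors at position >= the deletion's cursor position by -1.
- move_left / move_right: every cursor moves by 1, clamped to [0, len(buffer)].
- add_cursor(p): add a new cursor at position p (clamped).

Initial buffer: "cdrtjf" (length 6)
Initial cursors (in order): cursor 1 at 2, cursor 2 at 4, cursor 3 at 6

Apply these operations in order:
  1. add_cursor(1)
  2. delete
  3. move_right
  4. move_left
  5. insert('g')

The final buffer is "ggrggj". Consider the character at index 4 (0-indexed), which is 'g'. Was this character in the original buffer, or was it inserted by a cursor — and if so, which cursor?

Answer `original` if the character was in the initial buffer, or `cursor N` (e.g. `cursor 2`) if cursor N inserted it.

After op 1 (add_cursor(1)): buffer="cdrtjf" (len 6), cursors c4@1 c1@2 c2@4 c3@6, authorship ......
After op 2 (delete): buffer="rj" (len 2), cursors c1@0 c4@0 c2@1 c3@2, authorship ..
After op 3 (move_right): buffer="rj" (len 2), cursors c1@1 c4@1 c2@2 c3@2, authorship ..
After op 4 (move_left): buffer="rj" (len 2), cursors c1@0 c4@0 c2@1 c3@1, authorship ..
After op 5 (insert('g')): buffer="ggrggj" (len 6), cursors c1@2 c4@2 c2@5 c3@5, authorship 14.23.
Authorship (.=original, N=cursor N): 1 4 . 2 3 .
Index 4: author = 3

Answer: cursor 3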